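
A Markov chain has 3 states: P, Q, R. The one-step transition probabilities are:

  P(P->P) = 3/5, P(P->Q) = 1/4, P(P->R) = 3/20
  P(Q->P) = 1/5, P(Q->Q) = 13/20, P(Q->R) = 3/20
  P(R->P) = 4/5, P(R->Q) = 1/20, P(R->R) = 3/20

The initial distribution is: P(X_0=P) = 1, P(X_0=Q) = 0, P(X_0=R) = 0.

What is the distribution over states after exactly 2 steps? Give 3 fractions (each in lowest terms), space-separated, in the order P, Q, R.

Answer: 53/100 8/25 3/20

Derivation:
Propagating the distribution step by step (d_{t+1} = d_t * P):
d_0 = (P=1, Q=0, R=0)
  d_1[P] = 1*3/5 + 0*1/5 + 0*4/5 = 3/5
  d_1[Q] = 1*1/4 + 0*13/20 + 0*1/20 = 1/4
  d_1[R] = 1*3/20 + 0*3/20 + 0*3/20 = 3/20
d_1 = (P=3/5, Q=1/4, R=3/20)
  d_2[P] = 3/5*3/5 + 1/4*1/5 + 3/20*4/5 = 53/100
  d_2[Q] = 3/5*1/4 + 1/4*13/20 + 3/20*1/20 = 8/25
  d_2[R] = 3/5*3/20 + 1/4*3/20 + 3/20*3/20 = 3/20
d_2 = (P=53/100, Q=8/25, R=3/20)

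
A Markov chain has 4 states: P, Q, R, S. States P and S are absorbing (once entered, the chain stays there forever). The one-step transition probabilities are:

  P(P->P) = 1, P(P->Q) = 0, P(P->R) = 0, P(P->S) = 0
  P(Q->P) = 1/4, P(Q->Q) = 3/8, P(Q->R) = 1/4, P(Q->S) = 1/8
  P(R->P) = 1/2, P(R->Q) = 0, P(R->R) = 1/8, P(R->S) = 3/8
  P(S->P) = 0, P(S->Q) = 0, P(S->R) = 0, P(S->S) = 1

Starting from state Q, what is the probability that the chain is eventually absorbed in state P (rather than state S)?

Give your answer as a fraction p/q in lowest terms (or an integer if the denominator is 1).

Answer: 22/35

Derivation:
Let a_i = P(absorbed in P | start in state i).
Boundary conditions: a_P = 1, a_S = 0.
For each transient state i, a_i = sum_j P(i->j) * a_j:
  a_Q = 1/4*a_P + 3/8*a_Q + 1/4*a_R + 1/8*a_S
  a_R = 1/2*a_P + 0*a_Q + 1/8*a_R + 3/8*a_S

Substituting a_P = 1 and a_S = 0, rearrange to (I - Q) a = r where r[i] = P(i -> P):
  [5/8, -1/4] . (a_Q, a_R) = 1/4
  [0, 7/8] . (a_Q, a_R) = 1/2

Solving yields:
  a_Q = 22/35
  a_R = 4/7

Starting state is Q, so the absorption probability is a_Q = 22/35.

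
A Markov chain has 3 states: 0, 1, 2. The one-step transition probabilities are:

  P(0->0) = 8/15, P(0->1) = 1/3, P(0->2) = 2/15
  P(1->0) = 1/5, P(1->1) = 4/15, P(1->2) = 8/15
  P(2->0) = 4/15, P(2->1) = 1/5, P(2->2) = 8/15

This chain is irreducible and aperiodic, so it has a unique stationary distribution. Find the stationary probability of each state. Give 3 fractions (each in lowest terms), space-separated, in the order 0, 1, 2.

The stationary distribution satisfies pi = pi * P, i.e.:
  pi_0 = 8/15*pi_0 + 1/5*pi_1 + 4/15*pi_2
  pi_1 = 1/3*pi_0 + 4/15*pi_1 + 1/5*pi_2
  pi_2 = 2/15*pi_0 + 8/15*pi_1 + 8/15*pi_2
with normalization: pi_0 + pi_1 + pi_2 = 1.

Using the first 2 balance equations plus normalization, the linear system A*pi = b is:
  [-7/15, 1/5, 4/15] . pi = 0
  [1/3, -11/15, 1/5] . pi = 0
  [1, 1, 1] . pi = 1

Solving yields:
  pi_0 = 53/156
  pi_1 = 41/156
  pi_2 = 31/78

Verification (pi * P):
  53/156*8/15 + 41/156*1/5 + 31/78*4/15 = 53/156 = pi_0  (ok)
  53/156*1/3 + 41/156*4/15 + 31/78*1/5 = 41/156 = pi_1  (ok)
  53/156*2/15 + 41/156*8/15 + 31/78*8/15 = 31/78 = pi_2  (ok)

Answer: 53/156 41/156 31/78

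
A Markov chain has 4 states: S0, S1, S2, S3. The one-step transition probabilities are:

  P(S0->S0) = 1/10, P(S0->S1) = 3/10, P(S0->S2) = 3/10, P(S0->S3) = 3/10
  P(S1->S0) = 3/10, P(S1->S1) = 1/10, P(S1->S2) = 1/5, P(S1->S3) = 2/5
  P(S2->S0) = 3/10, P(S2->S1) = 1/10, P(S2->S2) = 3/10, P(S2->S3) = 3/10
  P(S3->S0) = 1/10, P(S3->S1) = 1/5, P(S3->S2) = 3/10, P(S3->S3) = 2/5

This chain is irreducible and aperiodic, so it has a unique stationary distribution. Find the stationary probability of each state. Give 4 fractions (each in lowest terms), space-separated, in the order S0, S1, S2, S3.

The stationary distribution satisfies pi = pi * P, i.e.:
  pi_S0 = 1/10*pi_S0 + 3/10*pi_S1 + 3/10*pi_S2 + 1/10*pi_S3
  pi_S1 = 3/10*pi_S0 + 1/10*pi_S1 + 1/10*pi_S2 + 1/5*pi_S3
  pi_S2 = 3/10*pi_S0 + 1/5*pi_S1 + 3/10*pi_S2 + 3/10*pi_S3
  pi_S3 = 3/10*pi_S0 + 2/5*pi_S1 + 3/10*pi_S2 + 2/5*pi_S3
with normalization: pi_S0 + pi_S1 + pi_S2 + pi_S3 = 1.

Using the first 3 balance equations plus normalization, the linear system A*pi = b is:
  [-9/10, 3/10, 3/10, 1/10] . pi = 0
  [3/10, -9/10, 1/10, 1/5] . pi = 0
  [3/10, 1/5, -7/10, 3/10] . pi = 0
  [1, 1, 1, 1] . pi = 1

Solving yields:
  pi_S0 = 205/1072
  pi_S1 = 93/536
  pi_S2 = 303/1072
  pi_S3 = 189/536

Verification (pi * P):
  205/1072*1/10 + 93/536*3/10 + 303/1072*3/10 + 189/536*1/10 = 205/1072 = pi_S0  (ok)
  205/1072*3/10 + 93/536*1/10 + 303/1072*1/10 + 189/536*1/5 = 93/536 = pi_S1  (ok)
  205/1072*3/10 + 93/536*1/5 + 303/1072*3/10 + 189/536*3/10 = 303/1072 = pi_S2  (ok)
  205/1072*3/10 + 93/536*2/5 + 303/1072*3/10 + 189/536*2/5 = 189/536 = pi_S3  (ok)

Answer: 205/1072 93/536 303/1072 189/536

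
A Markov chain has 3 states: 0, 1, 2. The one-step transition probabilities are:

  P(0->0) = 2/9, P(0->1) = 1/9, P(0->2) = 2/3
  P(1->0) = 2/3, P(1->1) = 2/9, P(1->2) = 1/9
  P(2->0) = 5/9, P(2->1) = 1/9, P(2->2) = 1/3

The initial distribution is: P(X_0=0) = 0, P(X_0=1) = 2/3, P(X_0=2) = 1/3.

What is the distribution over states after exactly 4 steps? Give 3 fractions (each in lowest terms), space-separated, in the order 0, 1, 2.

Answer: 8270/19683 2462/19683 8951/19683

Derivation:
Propagating the distribution step by step (d_{t+1} = d_t * P):
d_0 = (0=0, 1=2/3, 2=1/3)
  d_1[0] = 0*2/9 + 2/3*2/3 + 1/3*5/9 = 17/27
  d_1[1] = 0*1/9 + 2/3*2/9 + 1/3*1/9 = 5/27
  d_1[2] = 0*2/3 + 2/3*1/9 + 1/3*1/3 = 5/27
d_1 = (0=17/27, 1=5/27, 2=5/27)
  d_2[0] = 17/27*2/9 + 5/27*2/3 + 5/27*5/9 = 89/243
  d_2[1] = 17/27*1/9 + 5/27*2/9 + 5/27*1/9 = 32/243
  d_2[2] = 17/27*2/3 + 5/27*1/9 + 5/27*1/3 = 122/243
d_2 = (0=89/243, 1=32/243, 2=122/243)
  d_3[0] = 89/243*2/9 + 32/243*2/3 + 122/243*5/9 = 980/2187
  d_3[1] = 89/243*1/9 + 32/243*2/9 + 122/243*1/9 = 275/2187
  d_3[2] = 89/243*2/3 + 32/243*1/9 + 122/243*1/3 = 932/2187
d_3 = (0=980/2187, 1=275/2187, 2=932/2187)
  d_4[0] = 980/2187*2/9 + 275/2187*2/3 + 932/2187*5/9 = 8270/19683
  d_4[1] = 980/2187*1/9 + 275/2187*2/9 + 932/2187*1/9 = 2462/19683
  d_4[2] = 980/2187*2/3 + 275/2187*1/9 + 932/2187*1/3 = 8951/19683
d_4 = (0=8270/19683, 1=2462/19683, 2=8951/19683)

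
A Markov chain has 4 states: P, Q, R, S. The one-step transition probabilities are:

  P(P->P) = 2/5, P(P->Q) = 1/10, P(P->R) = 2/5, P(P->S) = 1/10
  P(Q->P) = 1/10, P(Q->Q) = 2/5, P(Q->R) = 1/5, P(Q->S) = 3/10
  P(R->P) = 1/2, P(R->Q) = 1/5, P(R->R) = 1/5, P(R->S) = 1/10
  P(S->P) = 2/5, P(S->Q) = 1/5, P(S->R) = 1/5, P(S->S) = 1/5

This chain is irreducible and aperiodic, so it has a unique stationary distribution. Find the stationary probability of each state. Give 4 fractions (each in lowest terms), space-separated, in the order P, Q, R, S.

Answer: 138/377 77/377 103/377 59/377

Derivation:
The stationary distribution satisfies pi = pi * P, i.e.:
  pi_P = 2/5*pi_P + 1/10*pi_Q + 1/2*pi_R + 2/5*pi_S
  pi_Q = 1/10*pi_P + 2/5*pi_Q + 1/5*pi_R + 1/5*pi_S
  pi_R = 2/5*pi_P + 1/5*pi_Q + 1/5*pi_R + 1/5*pi_S
  pi_S = 1/10*pi_P + 3/10*pi_Q + 1/10*pi_R + 1/5*pi_S
with normalization: pi_P + pi_Q + pi_R + pi_S = 1.

Using the first 3 balance equations plus normalization, the linear system A*pi = b is:
  [-3/5, 1/10, 1/2, 2/5] . pi = 0
  [1/10, -3/5, 1/5, 1/5] . pi = 0
  [2/5, 1/5, -4/5, 1/5] . pi = 0
  [1, 1, 1, 1] . pi = 1

Solving yields:
  pi_P = 138/377
  pi_Q = 77/377
  pi_R = 103/377
  pi_S = 59/377

Verification (pi * P):
  138/377*2/5 + 77/377*1/10 + 103/377*1/2 + 59/377*2/5 = 138/377 = pi_P  (ok)
  138/377*1/10 + 77/377*2/5 + 103/377*1/5 + 59/377*1/5 = 77/377 = pi_Q  (ok)
  138/377*2/5 + 77/377*1/5 + 103/377*1/5 + 59/377*1/5 = 103/377 = pi_R  (ok)
  138/377*1/10 + 77/377*3/10 + 103/377*1/10 + 59/377*1/5 = 59/377 = pi_S  (ok)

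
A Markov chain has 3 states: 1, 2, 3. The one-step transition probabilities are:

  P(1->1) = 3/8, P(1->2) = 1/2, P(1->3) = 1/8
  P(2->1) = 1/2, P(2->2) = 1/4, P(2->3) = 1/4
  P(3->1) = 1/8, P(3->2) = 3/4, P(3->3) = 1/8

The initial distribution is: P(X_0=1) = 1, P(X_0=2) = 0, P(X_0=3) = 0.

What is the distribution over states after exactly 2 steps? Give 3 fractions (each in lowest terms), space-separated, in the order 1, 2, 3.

Answer: 13/32 13/32 3/16

Derivation:
Propagating the distribution step by step (d_{t+1} = d_t * P):
d_0 = (1=1, 2=0, 3=0)
  d_1[1] = 1*3/8 + 0*1/2 + 0*1/8 = 3/8
  d_1[2] = 1*1/2 + 0*1/4 + 0*3/4 = 1/2
  d_1[3] = 1*1/8 + 0*1/4 + 0*1/8 = 1/8
d_1 = (1=3/8, 2=1/2, 3=1/8)
  d_2[1] = 3/8*3/8 + 1/2*1/2 + 1/8*1/8 = 13/32
  d_2[2] = 3/8*1/2 + 1/2*1/4 + 1/8*3/4 = 13/32
  d_2[3] = 3/8*1/8 + 1/2*1/4 + 1/8*1/8 = 3/16
d_2 = (1=13/32, 2=13/32, 3=3/16)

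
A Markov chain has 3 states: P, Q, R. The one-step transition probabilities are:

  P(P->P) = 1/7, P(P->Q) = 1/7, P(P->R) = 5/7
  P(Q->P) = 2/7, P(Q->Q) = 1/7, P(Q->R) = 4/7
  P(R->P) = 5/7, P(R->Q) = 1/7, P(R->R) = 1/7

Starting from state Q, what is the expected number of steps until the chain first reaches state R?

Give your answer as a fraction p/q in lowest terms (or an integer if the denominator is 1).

Answer: 28/17

Derivation:
Let h_i = expected steps to first reach R from state i.
Boundary: h_R = 0.
First-step equations for the other states:
  h_P = 1 + 1/7*h_P + 1/7*h_Q + 5/7*h_R
  h_Q = 1 + 2/7*h_P + 1/7*h_Q + 4/7*h_R

Substituting h_R = 0 and rearranging gives the linear system (I - Q) h = 1:
  [6/7, -1/7] . (h_P, h_Q) = 1
  [-2/7, 6/7] . (h_P, h_Q) = 1

Solving yields:
  h_P = 49/34
  h_Q = 28/17

Starting state is Q, so the expected hitting time is h_Q = 28/17.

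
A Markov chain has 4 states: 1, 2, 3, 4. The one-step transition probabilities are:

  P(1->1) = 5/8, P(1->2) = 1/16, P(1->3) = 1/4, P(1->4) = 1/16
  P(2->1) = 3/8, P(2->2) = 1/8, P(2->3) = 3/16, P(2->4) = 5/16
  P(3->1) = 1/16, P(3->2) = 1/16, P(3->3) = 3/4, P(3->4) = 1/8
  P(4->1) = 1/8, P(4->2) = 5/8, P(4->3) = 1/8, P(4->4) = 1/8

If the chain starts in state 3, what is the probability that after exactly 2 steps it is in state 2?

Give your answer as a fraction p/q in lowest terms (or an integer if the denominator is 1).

Computing P^2 by repeated multiplication:
P^1 =
  1: [5/8, 1/16, 1/4, 1/16]
  2: [3/8, 1/8, 3/16, 5/16]
  3: [1/16, 1/16, 3/4, 1/8]
  4: [1/8, 5/8, 1/8, 1/8]
P^2 =
  1: [7/16, 13/128, 93/256, 25/256]
  2: [85/256, 63/256, 19/64, 1/8]
  3: [1/8, 35/256, 155/256, 17/128]
  4: [43/128, 11/64, 33/128, 15/64]

(P^2)[3 -> 2] = 35/256

Answer: 35/256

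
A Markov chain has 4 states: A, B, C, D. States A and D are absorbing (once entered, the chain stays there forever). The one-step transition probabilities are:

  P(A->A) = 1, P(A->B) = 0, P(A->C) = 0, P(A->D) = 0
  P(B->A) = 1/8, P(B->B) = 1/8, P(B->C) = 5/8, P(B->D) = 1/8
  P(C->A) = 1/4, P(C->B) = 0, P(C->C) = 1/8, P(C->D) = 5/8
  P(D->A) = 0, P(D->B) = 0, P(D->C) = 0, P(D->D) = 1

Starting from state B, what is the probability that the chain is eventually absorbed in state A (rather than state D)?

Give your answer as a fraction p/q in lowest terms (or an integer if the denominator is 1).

Let a_i = P(absorbed in A | start in state i).
Boundary conditions: a_A = 1, a_D = 0.
For each transient state i, a_i = sum_j P(i->j) * a_j:
  a_B = 1/8*a_A + 1/8*a_B + 5/8*a_C + 1/8*a_D
  a_C = 1/4*a_A + 0*a_B + 1/8*a_C + 5/8*a_D

Substituting a_A = 1 and a_D = 0, rearrange to (I - Q) a = r where r[i] = P(i -> A):
  [7/8, -5/8] . (a_B, a_C) = 1/8
  [0, 7/8] . (a_B, a_C) = 1/4

Solving yields:
  a_B = 17/49
  a_C = 2/7

Starting state is B, so the absorption probability is a_B = 17/49.

Answer: 17/49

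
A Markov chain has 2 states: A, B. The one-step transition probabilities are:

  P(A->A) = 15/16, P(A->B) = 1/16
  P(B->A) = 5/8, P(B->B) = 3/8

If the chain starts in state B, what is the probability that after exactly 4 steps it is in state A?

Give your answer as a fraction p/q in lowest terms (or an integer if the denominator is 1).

Answer: 29505/32768

Derivation:
Computing P^4 by repeated multiplication:
P^1 =
  A: [15/16, 1/16]
  B: [5/8, 3/8]
P^2 =
  A: [235/256, 21/256]
  B: [105/128, 23/128]
P^3 =
  A: [3735/4096, 361/4096]
  B: [1805/2048, 243/2048]
P^4 =
  A: [59635/65536, 5901/65536]
  B: [29505/32768, 3263/32768]

(P^4)[B -> A] = 29505/32768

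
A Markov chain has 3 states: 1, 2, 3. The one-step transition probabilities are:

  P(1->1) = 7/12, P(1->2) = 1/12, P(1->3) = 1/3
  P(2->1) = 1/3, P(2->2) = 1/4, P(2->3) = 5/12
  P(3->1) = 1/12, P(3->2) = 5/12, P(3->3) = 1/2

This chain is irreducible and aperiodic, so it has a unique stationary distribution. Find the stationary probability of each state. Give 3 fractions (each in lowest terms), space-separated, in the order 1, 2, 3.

Answer: 29/96 13/48 41/96

Derivation:
The stationary distribution satisfies pi = pi * P, i.e.:
  pi_1 = 7/12*pi_1 + 1/3*pi_2 + 1/12*pi_3
  pi_2 = 1/12*pi_1 + 1/4*pi_2 + 5/12*pi_3
  pi_3 = 1/3*pi_1 + 5/12*pi_2 + 1/2*pi_3
with normalization: pi_1 + pi_2 + pi_3 = 1.

Using the first 2 balance equations plus normalization, the linear system A*pi = b is:
  [-5/12, 1/3, 1/12] . pi = 0
  [1/12, -3/4, 5/12] . pi = 0
  [1, 1, 1] . pi = 1

Solving yields:
  pi_1 = 29/96
  pi_2 = 13/48
  pi_3 = 41/96

Verification (pi * P):
  29/96*7/12 + 13/48*1/3 + 41/96*1/12 = 29/96 = pi_1  (ok)
  29/96*1/12 + 13/48*1/4 + 41/96*5/12 = 13/48 = pi_2  (ok)
  29/96*1/3 + 13/48*5/12 + 41/96*1/2 = 41/96 = pi_3  (ok)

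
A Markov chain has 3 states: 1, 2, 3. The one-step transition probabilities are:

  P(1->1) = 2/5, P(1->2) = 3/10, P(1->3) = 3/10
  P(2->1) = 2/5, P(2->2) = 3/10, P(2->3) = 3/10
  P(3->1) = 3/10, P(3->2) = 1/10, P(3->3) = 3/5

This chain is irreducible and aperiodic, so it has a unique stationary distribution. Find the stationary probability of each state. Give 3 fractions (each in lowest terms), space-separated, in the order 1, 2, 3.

The stationary distribution satisfies pi = pi * P, i.e.:
  pi_1 = 2/5*pi_1 + 2/5*pi_2 + 3/10*pi_3
  pi_2 = 3/10*pi_1 + 3/10*pi_2 + 1/10*pi_3
  pi_3 = 3/10*pi_1 + 3/10*pi_2 + 3/5*pi_3
with normalization: pi_1 + pi_2 + pi_3 = 1.

Using the first 2 balance equations plus normalization, the linear system A*pi = b is:
  [-3/5, 2/5, 3/10] . pi = 0
  [3/10, -7/10, 1/10] . pi = 0
  [1, 1, 1] . pi = 1

Solving yields:
  pi_1 = 5/14
  pi_2 = 3/14
  pi_3 = 3/7

Verification (pi * P):
  5/14*2/5 + 3/14*2/5 + 3/7*3/10 = 5/14 = pi_1  (ok)
  5/14*3/10 + 3/14*3/10 + 3/7*1/10 = 3/14 = pi_2  (ok)
  5/14*3/10 + 3/14*3/10 + 3/7*3/5 = 3/7 = pi_3  (ok)

Answer: 5/14 3/14 3/7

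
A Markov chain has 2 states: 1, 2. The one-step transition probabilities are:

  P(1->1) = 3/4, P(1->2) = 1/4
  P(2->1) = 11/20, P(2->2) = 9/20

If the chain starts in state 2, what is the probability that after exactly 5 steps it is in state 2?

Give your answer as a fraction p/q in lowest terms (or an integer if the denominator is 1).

Answer: 3909/12500

Derivation:
Computing P^5 by repeated multiplication:
P^1 =
  1: [3/4, 1/4]
  2: [11/20, 9/20]
P^2 =
  1: [7/10, 3/10]
  2: [33/50, 17/50]
P^3 =
  1: [69/100, 31/100]
  2: [341/500, 159/500]
P^4 =
  1: [86/125, 39/125]
  2: [429/625, 196/625]
P^5 =
  1: [1719/2500, 781/2500]
  2: [8591/12500, 3909/12500]

(P^5)[2 -> 2] = 3909/12500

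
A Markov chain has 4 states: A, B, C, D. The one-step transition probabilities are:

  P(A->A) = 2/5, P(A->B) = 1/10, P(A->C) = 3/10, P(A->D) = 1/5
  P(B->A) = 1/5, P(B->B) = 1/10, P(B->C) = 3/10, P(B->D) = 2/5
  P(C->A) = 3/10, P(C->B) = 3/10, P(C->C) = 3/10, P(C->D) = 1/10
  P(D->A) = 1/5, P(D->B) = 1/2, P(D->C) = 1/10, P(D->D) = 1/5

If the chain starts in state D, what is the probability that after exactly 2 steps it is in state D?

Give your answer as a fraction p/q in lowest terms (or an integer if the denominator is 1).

Computing P^2 by repeated multiplication:
P^1 =
  A: [2/5, 1/10, 3/10, 1/5]
  B: [1/5, 1/10, 3/10, 2/5]
  C: [3/10, 3/10, 3/10, 1/10]
  D: [1/5, 1/2, 1/10, 1/5]
P^2 =
  A: [31/100, 6/25, 13/50, 19/100]
  B: [27/100, 8/25, 11/50, 19/100]
  C: [29/100, 1/5, 7/25, 23/100]
  D: [1/4, 1/5, 13/50, 29/100]

(P^2)[D -> D] = 29/100

Answer: 29/100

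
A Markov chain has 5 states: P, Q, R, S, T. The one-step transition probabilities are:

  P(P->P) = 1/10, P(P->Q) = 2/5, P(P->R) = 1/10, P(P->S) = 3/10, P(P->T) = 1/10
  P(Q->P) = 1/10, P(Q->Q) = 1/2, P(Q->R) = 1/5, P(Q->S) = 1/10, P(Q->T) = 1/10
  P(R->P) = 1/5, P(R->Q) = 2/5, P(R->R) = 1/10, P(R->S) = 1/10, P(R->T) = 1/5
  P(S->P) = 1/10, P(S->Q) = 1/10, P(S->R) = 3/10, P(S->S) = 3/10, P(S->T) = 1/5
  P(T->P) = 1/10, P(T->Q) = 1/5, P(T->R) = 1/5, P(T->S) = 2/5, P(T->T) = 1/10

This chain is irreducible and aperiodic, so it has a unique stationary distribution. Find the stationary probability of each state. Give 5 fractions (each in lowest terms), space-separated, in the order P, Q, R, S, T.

Answer: 1011/8497 2926/8497 1613/8497 1760/8497 1187/8497

Derivation:
The stationary distribution satisfies pi = pi * P, i.e.:
  pi_P = 1/10*pi_P + 1/10*pi_Q + 1/5*pi_R + 1/10*pi_S + 1/10*pi_T
  pi_Q = 2/5*pi_P + 1/2*pi_Q + 2/5*pi_R + 1/10*pi_S + 1/5*pi_T
  pi_R = 1/10*pi_P + 1/5*pi_Q + 1/10*pi_R + 3/10*pi_S + 1/5*pi_T
  pi_S = 3/10*pi_P + 1/10*pi_Q + 1/10*pi_R + 3/10*pi_S + 2/5*pi_T
  pi_T = 1/10*pi_P + 1/10*pi_Q + 1/5*pi_R + 1/5*pi_S + 1/10*pi_T
with normalization: pi_P + pi_Q + pi_R + pi_S + pi_T = 1.

Using the first 4 balance equations plus normalization, the linear system A*pi = b is:
  [-9/10, 1/10, 1/5, 1/10, 1/10] . pi = 0
  [2/5, -1/2, 2/5, 1/10, 1/5] . pi = 0
  [1/10, 1/5, -9/10, 3/10, 1/5] . pi = 0
  [3/10, 1/10, 1/10, -7/10, 2/5] . pi = 0
  [1, 1, 1, 1, 1] . pi = 1

Solving yields:
  pi_P = 1011/8497
  pi_Q = 2926/8497
  pi_R = 1613/8497
  pi_S = 1760/8497
  pi_T = 1187/8497

Verification (pi * P):
  1011/8497*1/10 + 2926/8497*1/10 + 1613/8497*1/5 + 1760/8497*1/10 + 1187/8497*1/10 = 1011/8497 = pi_P  (ok)
  1011/8497*2/5 + 2926/8497*1/2 + 1613/8497*2/5 + 1760/8497*1/10 + 1187/8497*1/5 = 2926/8497 = pi_Q  (ok)
  1011/8497*1/10 + 2926/8497*1/5 + 1613/8497*1/10 + 1760/8497*3/10 + 1187/8497*1/5 = 1613/8497 = pi_R  (ok)
  1011/8497*3/10 + 2926/8497*1/10 + 1613/8497*1/10 + 1760/8497*3/10 + 1187/8497*2/5 = 1760/8497 = pi_S  (ok)
  1011/8497*1/10 + 2926/8497*1/10 + 1613/8497*1/5 + 1760/8497*1/5 + 1187/8497*1/10 = 1187/8497 = pi_T  (ok)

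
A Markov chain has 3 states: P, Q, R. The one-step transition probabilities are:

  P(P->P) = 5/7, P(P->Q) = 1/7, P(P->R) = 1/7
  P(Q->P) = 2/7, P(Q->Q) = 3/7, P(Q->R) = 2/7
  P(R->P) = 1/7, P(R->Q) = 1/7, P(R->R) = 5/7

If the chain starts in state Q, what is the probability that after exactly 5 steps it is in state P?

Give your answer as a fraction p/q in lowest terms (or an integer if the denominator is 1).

Computing P^5 by repeated multiplication:
P^1 =
  P: [5/7, 1/7, 1/7]
  Q: [2/7, 3/7, 2/7]
  R: [1/7, 1/7, 5/7]
P^2 =
  P: [4/7, 9/49, 12/49]
  Q: [18/49, 13/49, 18/49]
  R: [12/49, 9/49, 4/7]
P^3 =
  P: [170/343, 67/343, 106/343]
  Q: [134/343, 75/343, 134/343]
  R: [106/343, 67/343, 170/343]
P^4 =
  P: [1090/2401, 477/2401, 834/2401]
  Q: [954/2401, 493/2401, 954/2401]
  R: [834/2401, 477/2401, 1090/2401]
P^5 =
  P: [1034/2401, 3355/16807, 6214/16807]
  Q: [6710/16807, 3387/16807, 6710/16807]
  R: [6214/16807, 3355/16807, 1034/2401]

(P^5)[Q -> P] = 6710/16807

Answer: 6710/16807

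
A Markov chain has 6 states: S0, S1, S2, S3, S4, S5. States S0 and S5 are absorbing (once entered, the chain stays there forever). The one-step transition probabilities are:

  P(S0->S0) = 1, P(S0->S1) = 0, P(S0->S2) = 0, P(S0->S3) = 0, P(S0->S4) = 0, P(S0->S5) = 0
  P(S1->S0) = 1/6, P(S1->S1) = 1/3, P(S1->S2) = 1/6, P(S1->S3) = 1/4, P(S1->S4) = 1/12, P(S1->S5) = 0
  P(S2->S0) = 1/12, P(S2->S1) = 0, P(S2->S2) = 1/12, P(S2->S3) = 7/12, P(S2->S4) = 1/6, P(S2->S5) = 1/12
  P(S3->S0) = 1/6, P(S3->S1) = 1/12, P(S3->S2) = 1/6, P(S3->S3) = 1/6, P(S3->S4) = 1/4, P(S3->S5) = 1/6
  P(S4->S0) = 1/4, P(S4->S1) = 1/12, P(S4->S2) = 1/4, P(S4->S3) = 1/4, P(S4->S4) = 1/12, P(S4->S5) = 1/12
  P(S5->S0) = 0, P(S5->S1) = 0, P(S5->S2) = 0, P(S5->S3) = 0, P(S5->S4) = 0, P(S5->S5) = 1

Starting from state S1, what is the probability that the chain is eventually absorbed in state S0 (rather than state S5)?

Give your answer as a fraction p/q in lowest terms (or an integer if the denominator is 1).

Answer: 1986/2861

Derivation:
Let a_i = P(absorbed in S0 | start in state i).
Boundary conditions: a_S0 = 1, a_S5 = 0.
For each transient state i, a_i = sum_j P(i->j) * a_j:
  a_S1 = 1/6*a_S0 + 1/3*a_S1 + 1/6*a_S2 + 1/4*a_S3 + 1/12*a_S4 + 0*a_S5
  a_S2 = 1/12*a_S0 + 0*a_S1 + 1/12*a_S2 + 7/12*a_S3 + 1/6*a_S4 + 1/12*a_S5
  a_S3 = 1/6*a_S0 + 1/12*a_S1 + 1/6*a_S2 + 1/6*a_S3 + 1/4*a_S4 + 1/6*a_S5
  a_S4 = 1/4*a_S0 + 1/12*a_S1 + 1/4*a_S2 + 1/4*a_S3 + 1/12*a_S4 + 1/12*a_S5

Substituting a_S0 = 1 and a_S5 = 0, rearrange to (I - Q) a = r where r[i] = P(i -> S0):
  [2/3, -1/6, -1/4, -1/12] . (a_S1, a_S2, a_S3, a_S4) = 1/6
  [0, 11/12, -7/12, -1/6] . (a_S1, a_S2, a_S3, a_S4) = 1/12
  [-1/12, -1/6, 5/6, -1/4] . (a_S1, a_S2, a_S3, a_S4) = 1/6
  [-1/12, -1/4, -1/4, 11/12] . (a_S1, a_S2, a_S3, a_S4) = 1/4

Solving yields:
  a_S1 = 1986/2861
  a_S2 = 1657/2861
  a_S3 = 1662/2861
  a_S4 = 1866/2861

Starting state is S1, so the absorption probability is a_S1 = 1986/2861.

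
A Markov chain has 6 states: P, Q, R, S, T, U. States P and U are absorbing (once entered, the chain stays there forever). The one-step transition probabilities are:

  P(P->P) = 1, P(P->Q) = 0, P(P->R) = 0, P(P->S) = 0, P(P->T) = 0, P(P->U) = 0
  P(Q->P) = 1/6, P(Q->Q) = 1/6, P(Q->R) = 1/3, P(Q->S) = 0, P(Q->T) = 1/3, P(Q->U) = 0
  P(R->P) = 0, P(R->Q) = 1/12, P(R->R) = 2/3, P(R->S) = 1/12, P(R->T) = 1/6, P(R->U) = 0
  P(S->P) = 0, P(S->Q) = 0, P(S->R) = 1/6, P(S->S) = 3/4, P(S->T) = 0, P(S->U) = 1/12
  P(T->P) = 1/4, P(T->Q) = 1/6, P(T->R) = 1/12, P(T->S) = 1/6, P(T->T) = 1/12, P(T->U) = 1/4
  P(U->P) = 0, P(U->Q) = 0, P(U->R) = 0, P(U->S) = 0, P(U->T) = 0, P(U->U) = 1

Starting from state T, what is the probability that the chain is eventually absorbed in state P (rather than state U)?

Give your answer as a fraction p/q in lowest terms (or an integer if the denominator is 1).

Answer: 53/112

Derivation:
Let a_i = P(absorbed in P | start in state i).
Boundary conditions: a_P = 1, a_U = 0.
For each transient state i, a_i = sum_j P(i->j) * a_j:
  a_Q = 1/6*a_P + 1/6*a_Q + 1/3*a_R + 0*a_S + 1/3*a_T + 0*a_U
  a_R = 0*a_P + 1/12*a_Q + 2/3*a_R + 1/12*a_S + 1/6*a_T + 0*a_U
  a_S = 0*a_P + 0*a_Q + 1/6*a_R + 3/4*a_S + 0*a_T + 1/12*a_U
  a_T = 1/4*a_P + 1/6*a_Q + 1/12*a_R + 1/6*a_S + 1/12*a_T + 1/4*a_U

Substituting a_P = 1 and a_U = 0, rearrange to (I - Q) a = r where r[i] = P(i -> P):
  [5/6, -1/3, 0, -1/3] . (a_Q, a_R, a_S, a_T) = 1/6
  [-1/12, 1/3, -1/12, -1/6] . (a_Q, a_R, a_S, a_T) = 0
  [0, -1/6, 1/4, 0] . (a_Q, a_R, a_S, a_T) = 0
  [-1/6, -1/12, -1/6, 11/12] . (a_Q, a_R, a_S, a_T) = 1/4

Solving yields:
  a_Q = 4/7
  a_R = 51/112
  a_S = 17/56
  a_T = 53/112

Starting state is T, so the absorption probability is a_T = 53/112.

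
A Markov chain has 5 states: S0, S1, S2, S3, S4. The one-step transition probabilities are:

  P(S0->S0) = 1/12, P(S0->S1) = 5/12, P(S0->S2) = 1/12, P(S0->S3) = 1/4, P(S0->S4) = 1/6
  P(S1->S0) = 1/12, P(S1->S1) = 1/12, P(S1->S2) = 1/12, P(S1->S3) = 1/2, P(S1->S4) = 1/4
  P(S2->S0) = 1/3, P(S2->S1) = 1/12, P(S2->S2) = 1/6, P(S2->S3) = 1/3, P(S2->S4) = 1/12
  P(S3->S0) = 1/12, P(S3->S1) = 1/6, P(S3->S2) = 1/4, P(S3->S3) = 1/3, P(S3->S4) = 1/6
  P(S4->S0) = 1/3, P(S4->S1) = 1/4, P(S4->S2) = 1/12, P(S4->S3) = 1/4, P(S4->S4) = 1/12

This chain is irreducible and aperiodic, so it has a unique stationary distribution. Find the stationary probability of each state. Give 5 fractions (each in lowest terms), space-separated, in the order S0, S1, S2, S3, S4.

The stationary distribution satisfies pi = pi * P, i.e.:
  pi_S0 = 1/12*pi_S0 + 1/12*pi_S1 + 1/3*pi_S2 + 1/12*pi_S3 + 1/3*pi_S4
  pi_S1 = 5/12*pi_S0 + 1/12*pi_S1 + 1/12*pi_S2 + 1/6*pi_S3 + 1/4*pi_S4
  pi_S2 = 1/12*pi_S0 + 1/12*pi_S1 + 1/6*pi_S2 + 1/4*pi_S3 + 1/12*pi_S4
  pi_S3 = 1/4*pi_S0 + 1/2*pi_S1 + 1/3*pi_S2 + 1/3*pi_S3 + 1/4*pi_S4
  pi_S4 = 1/6*pi_S0 + 1/4*pi_S1 + 1/12*pi_S2 + 1/6*pi_S3 + 1/12*pi_S4
with normalization: pi_S0 + pi_S1 + pi_S2 + pi_S3 + pi_S4 = 1.

Using the first 4 balance equations plus normalization, the linear system A*pi = b is:
  [-11/12, 1/12, 1/3, 1/12, 1/3] . pi = 0
  [5/12, -11/12, 1/12, 1/6, 1/4] . pi = 0
  [1/12, 1/12, -5/6, 1/4, 1/12] . pi = 0
  [1/4, 1/2, 1/3, -2/3, 1/4] . pi = 0
  [1, 1, 1, 1, 1] . pi = 1

Solving yields:
  pi_S0 = 4270/26577
  pi_S1 = 5083/26577
  pi_S2 = 1351/8859
  pi_S3 = 3001/8859
  pi_S4 = 4168/26577

Verification (pi * P):
  4270/26577*1/12 + 5083/26577*1/12 + 1351/8859*1/3 + 3001/8859*1/12 + 4168/26577*1/3 = 4270/26577 = pi_S0  (ok)
  4270/26577*5/12 + 5083/26577*1/12 + 1351/8859*1/12 + 3001/8859*1/6 + 4168/26577*1/4 = 5083/26577 = pi_S1  (ok)
  4270/26577*1/12 + 5083/26577*1/12 + 1351/8859*1/6 + 3001/8859*1/4 + 4168/26577*1/12 = 1351/8859 = pi_S2  (ok)
  4270/26577*1/4 + 5083/26577*1/2 + 1351/8859*1/3 + 3001/8859*1/3 + 4168/26577*1/4 = 3001/8859 = pi_S3  (ok)
  4270/26577*1/6 + 5083/26577*1/4 + 1351/8859*1/12 + 3001/8859*1/6 + 4168/26577*1/12 = 4168/26577 = pi_S4  (ok)

Answer: 4270/26577 5083/26577 1351/8859 3001/8859 4168/26577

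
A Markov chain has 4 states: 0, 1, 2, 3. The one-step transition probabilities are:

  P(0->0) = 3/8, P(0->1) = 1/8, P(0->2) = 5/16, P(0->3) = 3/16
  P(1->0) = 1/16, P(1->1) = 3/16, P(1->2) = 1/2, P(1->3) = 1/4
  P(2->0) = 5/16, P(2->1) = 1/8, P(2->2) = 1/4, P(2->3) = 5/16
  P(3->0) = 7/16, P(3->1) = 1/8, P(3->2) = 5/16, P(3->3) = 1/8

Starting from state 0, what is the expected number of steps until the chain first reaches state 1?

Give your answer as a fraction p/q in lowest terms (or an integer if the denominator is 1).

Answer: 8

Derivation:
Let h_i = expected steps to first reach 1 from state i.
Boundary: h_1 = 0.
First-step equations for the other states:
  h_0 = 1 + 3/8*h_0 + 1/8*h_1 + 5/16*h_2 + 3/16*h_3
  h_2 = 1 + 5/16*h_0 + 1/8*h_1 + 1/4*h_2 + 5/16*h_3
  h_3 = 1 + 7/16*h_0 + 1/8*h_1 + 5/16*h_2 + 1/8*h_3

Substituting h_1 = 0 and rearranging gives the linear system (I - Q) h = 1:
  [5/8, -5/16, -3/16] . (h_0, h_2, h_3) = 1
  [-5/16, 3/4, -5/16] . (h_0, h_2, h_3) = 1
  [-7/16, -5/16, 7/8] . (h_0, h_2, h_3) = 1

Solving yields:
  h_0 = 8
  h_2 = 8
  h_3 = 8

Starting state is 0, so the expected hitting time is h_0 = 8.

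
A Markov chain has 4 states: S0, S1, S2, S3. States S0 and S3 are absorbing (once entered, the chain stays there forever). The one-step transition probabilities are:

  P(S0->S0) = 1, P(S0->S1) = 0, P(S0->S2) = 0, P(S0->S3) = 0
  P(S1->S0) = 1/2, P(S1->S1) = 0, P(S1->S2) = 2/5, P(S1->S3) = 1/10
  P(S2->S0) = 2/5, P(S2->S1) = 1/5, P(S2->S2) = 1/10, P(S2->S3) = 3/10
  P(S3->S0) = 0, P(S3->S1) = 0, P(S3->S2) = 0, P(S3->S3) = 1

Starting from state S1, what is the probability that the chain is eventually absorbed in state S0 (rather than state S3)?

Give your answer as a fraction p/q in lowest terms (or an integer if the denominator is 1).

Answer: 61/82

Derivation:
Let a_i = P(absorbed in S0 | start in state i).
Boundary conditions: a_S0 = 1, a_S3 = 0.
For each transient state i, a_i = sum_j P(i->j) * a_j:
  a_S1 = 1/2*a_S0 + 0*a_S1 + 2/5*a_S2 + 1/10*a_S3
  a_S2 = 2/5*a_S0 + 1/5*a_S1 + 1/10*a_S2 + 3/10*a_S3

Substituting a_S0 = 1 and a_S3 = 0, rearrange to (I - Q) a = r where r[i] = P(i -> S0):
  [1, -2/5] . (a_S1, a_S2) = 1/2
  [-1/5, 9/10] . (a_S1, a_S2) = 2/5

Solving yields:
  a_S1 = 61/82
  a_S2 = 25/41

Starting state is S1, so the absorption probability is a_S1 = 61/82.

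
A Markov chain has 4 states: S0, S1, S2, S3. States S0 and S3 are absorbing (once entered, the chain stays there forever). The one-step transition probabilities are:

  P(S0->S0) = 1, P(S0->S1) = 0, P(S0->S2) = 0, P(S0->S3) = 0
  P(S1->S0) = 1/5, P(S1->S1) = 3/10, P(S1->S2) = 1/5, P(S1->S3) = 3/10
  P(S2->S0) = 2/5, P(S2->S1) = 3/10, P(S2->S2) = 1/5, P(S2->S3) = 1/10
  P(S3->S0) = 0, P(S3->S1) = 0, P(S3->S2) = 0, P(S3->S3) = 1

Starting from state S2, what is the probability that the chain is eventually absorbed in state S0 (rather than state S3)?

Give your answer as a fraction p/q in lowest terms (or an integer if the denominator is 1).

Answer: 17/25

Derivation:
Let a_i = P(absorbed in S0 | start in state i).
Boundary conditions: a_S0 = 1, a_S3 = 0.
For each transient state i, a_i = sum_j P(i->j) * a_j:
  a_S1 = 1/5*a_S0 + 3/10*a_S1 + 1/5*a_S2 + 3/10*a_S3
  a_S2 = 2/5*a_S0 + 3/10*a_S1 + 1/5*a_S2 + 1/10*a_S3

Substituting a_S0 = 1 and a_S3 = 0, rearrange to (I - Q) a = r where r[i] = P(i -> S0):
  [7/10, -1/5] . (a_S1, a_S2) = 1/5
  [-3/10, 4/5] . (a_S1, a_S2) = 2/5

Solving yields:
  a_S1 = 12/25
  a_S2 = 17/25

Starting state is S2, so the absorption probability is a_S2 = 17/25.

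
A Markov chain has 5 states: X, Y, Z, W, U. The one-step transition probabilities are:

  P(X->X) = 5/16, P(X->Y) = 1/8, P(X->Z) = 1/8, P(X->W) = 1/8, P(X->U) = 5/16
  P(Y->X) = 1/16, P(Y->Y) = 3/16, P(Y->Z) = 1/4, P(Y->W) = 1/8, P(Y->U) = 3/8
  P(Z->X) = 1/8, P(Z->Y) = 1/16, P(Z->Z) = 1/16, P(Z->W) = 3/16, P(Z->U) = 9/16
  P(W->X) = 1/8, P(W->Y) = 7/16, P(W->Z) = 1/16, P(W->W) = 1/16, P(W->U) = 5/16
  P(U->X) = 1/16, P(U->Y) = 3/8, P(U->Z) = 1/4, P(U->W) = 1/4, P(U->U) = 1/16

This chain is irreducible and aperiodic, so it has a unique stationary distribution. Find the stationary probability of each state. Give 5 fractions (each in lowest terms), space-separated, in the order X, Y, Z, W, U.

The stationary distribution satisfies pi = pi * P, i.e.:
  pi_X = 5/16*pi_X + 1/16*pi_Y + 1/8*pi_Z + 1/8*pi_W + 1/16*pi_U
  pi_Y = 1/8*pi_X + 3/16*pi_Y + 1/16*pi_Z + 7/16*pi_W + 3/8*pi_U
  pi_Z = 1/8*pi_X + 1/4*pi_Y + 1/16*pi_Z + 1/16*pi_W + 1/4*pi_U
  pi_W = 1/8*pi_X + 1/8*pi_Y + 3/16*pi_Z + 1/16*pi_W + 1/4*pi_U
  pi_U = 5/16*pi_X + 3/8*pi_Y + 9/16*pi_Z + 5/16*pi_W + 1/16*pi_U
with normalization: pi_X + pi_Y + pi_Z + pi_W + pi_U = 1.

Using the first 4 balance equations plus normalization, the linear system A*pi = b is:
  [-11/16, 1/16, 1/8, 1/8, 1/16] . pi = 0
  [1/8, -13/16, 1/16, 7/16, 3/8] . pi = 0
  [1/8, 1/4, -15/16, 1/16, 1/4] . pi = 0
  [1/8, 1/8, 3/16, -15/16, 1/4] . pi = 0
  [1, 1, 1, 1, 1] . pi = 1

Solving yields:
  pi_X = 4655/41814
  pi_Y = 5339/20907
  pi_Z = 3619/20907
  pi_W = 148/909
  pi_U = 4145/13938

Verification (pi * P):
  4655/41814*5/16 + 5339/20907*1/16 + 3619/20907*1/8 + 148/909*1/8 + 4145/13938*1/16 = 4655/41814 = pi_X  (ok)
  4655/41814*1/8 + 5339/20907*3/16 + 3619/20907*1/16 + 148/909*7/16 + 4145/13938*3/8 = 5339/20907 = pi_Y  (ok)
  4655/41814*1/8 + 5339/20907*1/4 + 3619/20907*1/16 + 148/909*1/16 + 4145/13938*1/4 = 3619/20907 = pi_Z  (ok)
  4655/41814*1/8 + 5339/20907*1/8 + 3619/20907*3/16 + 148/909*1/16 + 4145/13938*1/4 = 148/909 = pi_W  (ok)
  4655/41814*5/16 + 5339/20907*3/8 + 3619/20907*9/16 + 148/909*5/16 + 4145/13938*1/16 = 4145/13938 = pi_U  (ok)

Answer: 4655/41814 5339/20907 3619/20907 148/909 4145/13938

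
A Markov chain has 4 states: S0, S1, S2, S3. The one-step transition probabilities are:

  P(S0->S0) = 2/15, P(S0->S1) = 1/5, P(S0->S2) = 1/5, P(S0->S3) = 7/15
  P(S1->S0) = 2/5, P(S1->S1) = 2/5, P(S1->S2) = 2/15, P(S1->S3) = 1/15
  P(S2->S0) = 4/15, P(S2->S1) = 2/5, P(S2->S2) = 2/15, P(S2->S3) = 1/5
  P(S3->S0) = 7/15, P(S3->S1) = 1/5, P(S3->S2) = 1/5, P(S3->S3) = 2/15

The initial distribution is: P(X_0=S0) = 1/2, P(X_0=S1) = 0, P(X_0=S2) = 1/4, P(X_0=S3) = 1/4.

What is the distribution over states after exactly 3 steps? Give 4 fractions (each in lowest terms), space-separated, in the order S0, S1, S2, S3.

Propagating the distribution step by step (d_{t+1} = d_t * P):
d_0 = (S0=1/2, S1=0, S2=1/4, S3=1/4)
  d_1[S0] = 1/2*2/15 + 0*2/5 + 1/4*4/15 + 1/4*7/15 = 1/4
  d_1[S1] = 1/2*1/5 + 0*2/5 + 1/4*2/5 + 1/4*1/5 = 1/4
  d_1[S2] = 1/2*1/5 + 0*2/15 + 1/4*2/15 + 1/4*1/5 = 11/60
  d_1[S3] = 1/2*7/15 + 0*1/15 + 1/4*1/5 + 1/4*2/15 = 19/60
d_1 = (S0=1/4, S1=1/4, S2=11/60, S3=19/60)
  d_2[S0] = 1/4*2/15 + 1/4*2/5 + 11/60*4/15 + 19/60*7/15 = 33/100
  d_2[S1] = 1/4*1/5 + 1/4*2/5 + 11/60*2/5 + 19/60*1/5 = 43/150
  d_2[S2] = 1/4*1/5 + 1/4*2/15 + 11/60*2/15 + 19/60*1/5 = 77/450
  d_2[S3] = 1/4*7/15 + 1/4*1/15 + 11/60*1/5 + 19/60*2/15 = 191/900
d_2 = (S0=33/100, S1=43/150, S2=77/450, S3=191/900)
  d_3[S0] = 33/100*2/15 + 43/150*2/5 + 77/450*4/15 + 191/900*7/15 = 91/300
  d_3[S1] = 33/100*1/5 + 43/150*2/5 + 77/450*2/5 + 191/900*1/5 = 328/1125
  d_3[S2] = 33/100*1/5 + 43/150*2/15 + 77/450*2/15 + 191/900*1/5 = 572/3375
  d_3[S3] = 33/100*7/15 + 43/150*1/15 + 77/450*1/5 + 191/900*2/15 = 3181/13500
d_3 = (S0=91/300, S1=328/1125, S2=572/3375, S3=3181/13500)

Answer: 91/300 328/1125 572/3375 3181/13500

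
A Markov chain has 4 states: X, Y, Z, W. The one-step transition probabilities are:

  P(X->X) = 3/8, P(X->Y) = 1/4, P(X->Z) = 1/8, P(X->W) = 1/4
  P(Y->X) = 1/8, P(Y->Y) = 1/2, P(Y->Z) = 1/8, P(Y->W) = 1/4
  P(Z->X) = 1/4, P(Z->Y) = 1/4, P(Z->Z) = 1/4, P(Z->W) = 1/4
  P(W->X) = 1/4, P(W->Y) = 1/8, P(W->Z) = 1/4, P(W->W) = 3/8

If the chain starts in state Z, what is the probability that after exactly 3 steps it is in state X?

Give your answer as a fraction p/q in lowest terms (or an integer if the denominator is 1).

Computing P^3 by repeated multiplication:
P^1 =
  X: [3/8, 1/4, 1/8, 1/4]
  Y: [1/8, 1/2, 1/8, 1/4]
  Z: [1/4, 1/4, 1/4, 1/4]
  W: [1/4, 1/8, 1/4, 3/8]
P^2 =
  X: [17/64, 9/32, 11/64, 9/32]
  Y: [13/64, 11/32, 11/64, 9/32]
  Z: [1/4, 9/32, 3/16, 9/32]
  W: [17/64, 15/64, 13/64, 19/64]
P^3 =
  X: [127/512, 73/256, 93/512, 73/256]
  Y: [119/512, 77/256, 93/512, 73/256]
  Z: [63/256, 73/256, 47/256, 73/256]
  W: [65/256, 139/512, 3/16, 147/512]

(P^3)[Z -> X] = 63/256

Answer: 63/256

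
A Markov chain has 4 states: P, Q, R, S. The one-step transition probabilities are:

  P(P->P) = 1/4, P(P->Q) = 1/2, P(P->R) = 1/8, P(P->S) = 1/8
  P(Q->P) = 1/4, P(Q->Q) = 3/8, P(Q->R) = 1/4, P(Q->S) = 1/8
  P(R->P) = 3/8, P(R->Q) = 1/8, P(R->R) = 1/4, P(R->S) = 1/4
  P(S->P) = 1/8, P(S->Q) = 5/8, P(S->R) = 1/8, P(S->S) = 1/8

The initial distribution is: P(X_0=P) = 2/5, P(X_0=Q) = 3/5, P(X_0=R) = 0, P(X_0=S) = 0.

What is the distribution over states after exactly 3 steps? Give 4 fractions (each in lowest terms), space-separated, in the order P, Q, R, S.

Propagating the distribution step by step (d_{t+1} = d_t * P):
d_0 = (P=2/5, Q=3/5, R=0, S=0)
  d_1[P] = 2/5*1/4 + 3/5*1/4 + 0*3/8 + 0*1/8 = 1/4
  d_1[Q] = 2/5*1/2 + 3/5*3/8 + 0*1/8 + 0*5/8 = 17/40
  d_1[R] = 2/5*1/8 + 3/5*1/4 + 0*1/4 + 0*1/8 = 1/5
  d_1[S] = 2/5*1/8 + 3/5*1/8 + 0*1/4 + 0*1/8 = 1/8
d_1 = (P=1/4, Q=17/40, R=1/5, S=1/8)
  d_2[P] = 1/4*1/4 + 17/40*1/4 + 1/5*3/8 + 1/8*1/8 = 83/320
  d_2[Q] = 1/4*1/2 + 17/40*3/8 + 1/5*1/8 + 1/8*5/8 = 31/80
  d_2[R] = 1/4*1/8 + 17/40*1/4 + 1/5*1/4 + 1/8*1/8 = 13/64
  d_2[S] = 1/4*1/8 + 17/40*1/8 + 1/5*1/4 + 1/8*1/8 = 3/20
d_2 = (P=83/320, Q=31/80, R=13/64, S=3/20)
  d_3[P] = 83/320*1/4 + 31/80*1/4 + 13/64*3/8 + 3/20*1/8 = 657/2560
  d_3[Q] = 83/320*1/2 + 31/80*3/8 + 13/64*1/8 + 3/20*5/8 = 1009/2560
  d_3[R] = 83/320*1/8 + 31/80*1/4 + 13/64*1/4 + 3/20*1/8 = 509/2560
  d_3[S] = 83/320*1/8 + 31/80*1/8 + 13/64*1/4 + 3/20*1/8 = 77/512
d_3 = (P=657/2560, Q=1009/2560, R=509/2560, S=77/512)

Answer: 657/2560 1009/2560 509/2560 77/512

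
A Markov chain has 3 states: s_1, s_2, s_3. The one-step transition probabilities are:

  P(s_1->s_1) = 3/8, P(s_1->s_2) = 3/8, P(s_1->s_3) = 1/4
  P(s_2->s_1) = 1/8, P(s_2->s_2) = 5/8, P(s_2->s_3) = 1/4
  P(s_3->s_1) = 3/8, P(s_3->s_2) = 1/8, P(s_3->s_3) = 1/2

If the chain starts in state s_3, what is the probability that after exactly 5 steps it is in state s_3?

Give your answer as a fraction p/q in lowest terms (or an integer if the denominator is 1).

Computing P^5 by repeated multiplication:
P^1 =
  s_1: [3/8, 3/8, 1/4]
  s_2: [1/8, 5/8, 1/4]
  s_3: [3/8, 1/8, 1/2]
P^2 =
  s_1: [9/32, 13/32, 5/16]
  s_2: [7/32, 15/32, 5/16]
  s_3: [11/32, 9/32, 3/8]
P^3 =
  s_1: [35/128, 51/128, 21/64]
  s_2: [33/128, 53/128, 21/64]
  s_3: [39/128, 45/128, 11/32]
P^4 =
  s_1: [141/512, 201/512, 85/256]
  s_2: [139/512, 203/512, 85/256]
  s_3: [147/512, 193/512, 43/128]
P^5 =
  s_1: [567/2048, 799/2048, 341/1024]
  s_2: [565/2048, 801/2048, 341/1024]
  s_3: [575/2048, 789/2048, 171/512]

(P^5)[s_3 -> s_3] = 171/512

Answer: 171/512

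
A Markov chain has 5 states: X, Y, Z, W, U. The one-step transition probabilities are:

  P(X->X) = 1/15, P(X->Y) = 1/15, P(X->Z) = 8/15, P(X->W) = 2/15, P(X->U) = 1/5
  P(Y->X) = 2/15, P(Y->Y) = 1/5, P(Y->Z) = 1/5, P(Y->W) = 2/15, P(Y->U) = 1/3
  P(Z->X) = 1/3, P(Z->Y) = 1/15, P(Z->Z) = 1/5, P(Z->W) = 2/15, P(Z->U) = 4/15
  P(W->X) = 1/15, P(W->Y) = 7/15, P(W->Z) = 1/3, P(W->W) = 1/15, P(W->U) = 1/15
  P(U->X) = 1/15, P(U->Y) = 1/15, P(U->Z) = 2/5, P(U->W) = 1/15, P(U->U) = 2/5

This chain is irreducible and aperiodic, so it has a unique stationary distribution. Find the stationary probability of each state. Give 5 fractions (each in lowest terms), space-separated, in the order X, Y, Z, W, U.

Answer: 8076/49987 6325/49987 16207/49987 5373/49987 14006/49987

Derivation:
The stationary distribution satisfies pi = pi * P, i.e.:
  pi_X = 1/15*pi_X + 2/15*pi_Y + 1/3*pi_Z + 1/15*pi_W + 1/15*pi_U
  pi_Y = 1/15*pi_X + 1/5*pi_Y + 1/15*pi_Z + 7/15*pi_W + 1/15*pi_U
  pi_Z = 8/15*pi_X + 1/5*pi_Y + 1/5*pi_Z + 1/3*pi_W + 2/5*pi_U
  pi_W = 2/15*pi_X + 2/15*pi_Y + 2/15*pi_Z + 1/15*pi_W + 1/15*pi_U
  pi_U = 1/5*pi_X + 1/3*pi_Y + 4/15*pi_Z + 1/15*pi_W + 2/5*pi_U
with normalization: pi_X + pi_Y + pi_Z + pi_W + pi_U = 1.

Using the first 4 balance equations plus normalization, the linear system A*pi = b is:
  [-14/15, 2/15, 1/3, 1/15, 1/15] . pi = 0
  [1/15, -4/5, 1/15, 7/15, 1/15] . pi = 0
  [8/15, 1/5, -4/5, 1/3, 2/5] . pi = 0
  [2/15, 2/15, 2/15, -14/15, 1/15] . pi = 0
  [1, 1, 1, 1, 1] . pi = 1

Solving yields:
  pi_X = 8076/49987
  pi_Y = 6325/49987
  pi_Z = 16207/49987
  pi_W = 5373/49987
  pi_U = 14006/49987

Verification (pi * P):
  8076/49987*1/15 + 6325/49987*2/15 + 16207/49987*1/3 + 5373/49987*1/15 + 14006/49987*1/15 = 8076/49987 = pi_X  (ok)
  8076/49987*1/15 + 6325/49987*1/5 + 16207/49987*1/15 + 5373/49987*7/15 + 14006/49987*1/15 = 6325/49987 = pi_Y  (ok)
  8076/49987*8/15 + 6325/49987*1/5 + 16207/49987*1/5 + 5373/49987*1/3 + 14006/49987*2/5 = 16207/49987 = pi_Z  (ok)
  8076/49987*2/15 + 6325/49987*2/15 + 16207/49987*2/15 + 5373/49987*1/15 + 14006/49987*1/15 = 5373/49987 = pi_W  (ok)
  8076/49987*1/5 + 6325/49987*1/3 + 16207/49987*4/15 + 5373/49987*1/15 + 14006/49987*2/5 = 14006/49987 = pi_U  (ok)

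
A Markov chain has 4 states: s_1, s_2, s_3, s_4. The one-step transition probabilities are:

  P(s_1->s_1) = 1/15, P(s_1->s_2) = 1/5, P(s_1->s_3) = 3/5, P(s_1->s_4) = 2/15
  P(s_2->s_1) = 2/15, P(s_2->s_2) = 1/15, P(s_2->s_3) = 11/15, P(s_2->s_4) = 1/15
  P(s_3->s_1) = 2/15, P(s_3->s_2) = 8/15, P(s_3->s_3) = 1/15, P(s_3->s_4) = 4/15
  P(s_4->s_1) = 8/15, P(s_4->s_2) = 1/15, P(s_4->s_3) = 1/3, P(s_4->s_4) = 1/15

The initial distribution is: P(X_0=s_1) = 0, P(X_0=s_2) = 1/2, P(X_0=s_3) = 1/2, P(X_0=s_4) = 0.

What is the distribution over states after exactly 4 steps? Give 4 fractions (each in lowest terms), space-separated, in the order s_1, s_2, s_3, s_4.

Answer: 9289/50625 1538/5625 1303/3375 7949/50625

Derivation:
Propagating the distribution step by step (d_{t+1} = d_t * P):
d_0 = (s_1=0, s_2=1/2, s_3=1/2, s_4=0)
  d_1[s_1] = 0*1/15 + 1/2*2/15 + 1/2*2/15 + 0*8/15 = 2/15
  d_1[s_2] = 0*1/5 + 1/2*1/15 + 1/2*8/15 + 0*1/15 = 3/10
  d_1[s_3] = 0*3/5 + 1/2*11/15 + 1/2*1/15 + 0*1/3 = 2/5
  d_1[s_4] = 0*2/15 + 1/2*1/15 + 1/2*4/15 + 0*1/15 = 1/6
d_1 = (s_1=2/15, s_2=3/10, s_3=2/5, s_4=1/6)
  d_2[s_1] = 2/15*1/15 + 3/10*2/15 + 2/5*2/15 + 1/6*8/15 = 43/225
  d_2[s_2] = 2/15*1/5 + 3/10*1/15 + 2/5*8/15 + 1/6*1/15 = 61/225
  d_2[s_3] = 2/15*3/5 + 3/10*11/15 + 2/5*1/15 + 1/6*1/3 = 86/225
  d_2[s_4] = 2/15*2/15 + 3/10*1/15 + 2/5*4/15 + 1/6*1/15 = 7/45
d_2 = (s_1=43/225, s_2=61/225, s_3=86/225, s_4=7/45)
  d_3[s_1] = 43/225*1/15 + 61/225*2/15 + 86/225*2/15 + 7/45*8/15 = 617/3375
  d_3[s_2] = 43/225*1/5 + 61/225*1/15 + 86/225*8/15 + 7/45*1/15 = 913/3375
  d_3[s_3] = 43/225*3/5 + 61/225*11/15 + 86/225*1/15 + 7/45*1/3 = 1319/3375
  d_3[s_4] = 43/225*2/15 + 61/225*1/15 + 86/225*4/15 + 7/45*1/15 = 526/3375
d_3 = (s_1=617/3375, s_2=913/3375, s_3=1319/3375, s_4=526/3375)
  d_4[s_1] = 617/3375*1/15 + 913/3375*2/15 + 1319/3375*2/15 + 526/3375*8/15 = 9289/50625
  d_4[s_2] = 617/3375*1/5 + 913/3375*1/15 + 1319/3375*8/15 + 526/3375*1/15 = 1538/5625
  d_4[s_3] = 617/3375*3/5 + 913/3375*11/15 + 1319/3375*1/15 + 526/3375*1/3 = 1303/3375
  d_4[s_4] = 617/3375*2/15 + 913/3375*1/15 + 1319/3375*4/15 + 526/3375*1/15 = 7949/50625
d_4 = (s_1=9289/50625, s_2=1538/5625, s_3=1303/3375, s_4=7949/50625)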